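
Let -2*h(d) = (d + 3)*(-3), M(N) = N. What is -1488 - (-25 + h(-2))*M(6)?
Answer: -1347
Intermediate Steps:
h(d) = 9/2 + 3*d/2 (h(d) = -(d + 3)*(-3)/2 = -(3 + d)*(-3)/2 = -(-9 - 3*d)/2 = 9/2 + 3*d/2)
-1488 - (-25 + h(-2))*M(6) = -1488 - (-25 + (9/2 + (3/2)*(-2)))*6 = -1488 - (-25 + (9/2 - 3))*6 = -1488 - (-25 + 3/2)*6 = -1488 - (-47)*6/2 = -1488 - 1*(-141) = -1488 + 141 = -1347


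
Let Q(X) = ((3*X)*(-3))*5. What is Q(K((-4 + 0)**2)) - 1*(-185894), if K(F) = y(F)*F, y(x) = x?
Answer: 174374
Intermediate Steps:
K(F) = F**2 (K(F) = F*F = F**2)
Q(X) = -45*X (Q(X) = -9*X*5 = -45*X)
Q(K((-4 + 0)**2)) - 1*(-185894) = -45*(-4 + 0)**4 - 1*(-185894) = -45*((-4)**2)**2 + 185894 = -45*16**2 + 185894 = -45*256 + 185894 = -11520 + 185894 = 174374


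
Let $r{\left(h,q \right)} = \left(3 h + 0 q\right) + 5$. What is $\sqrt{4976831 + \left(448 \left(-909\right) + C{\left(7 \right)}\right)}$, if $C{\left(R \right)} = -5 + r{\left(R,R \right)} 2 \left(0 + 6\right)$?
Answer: $\sqrt{4569906} \approx 2137.7$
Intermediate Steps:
$r{\left(h,q \right)} = 5 + 3 h$ ($r{\left(h,q \right)} = \left(3 h + 0\right) + 5 = 3 h + 5 = 5 + 3 h$)
$C{\left(R \right)} = 55 + 36 R$ ($C{\left(R \right)} = -5 + \left(5 + 3 R\right) 2 \left(0 + 6\right) = -5 + \left(5 + 3 R\right) 2 \cdot 6 = -5 + \left(5 + 3 R\right) 12 = -5 + \left(60 + 36 R\right) = 55 + 36 R$)
$\sqrt{4976831 + \left(448 \left(-909\right) + C{\left(7 \right)}\right)} = \sqrt{4976831 + \left(448 \left(-909\right) + \left(55 + 36 \cdot 7\right)\right)} = \sqrt{4976831 + \left(-407232 + \left(55 + 252\right)\right)} = \sqrt{4976831 + \left(-407232 + 307\right)} = \sqrt{4976831 - 406925} = \sqrt{4569906}$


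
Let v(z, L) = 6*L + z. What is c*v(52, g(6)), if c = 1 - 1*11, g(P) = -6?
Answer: -160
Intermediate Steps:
v(z, L) = z + 6*L
c = -10 (c = 1 - 11 = -10)
c*v(52, g(6)) = -10*(52 + 6*(-6)) = -10*(52 - 36) = -10*16 = -160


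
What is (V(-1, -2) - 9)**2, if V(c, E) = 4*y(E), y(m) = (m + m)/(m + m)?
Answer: 25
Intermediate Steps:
y(m) = 1 (y(m) = (2*m)/((2*m)) = (2*m)*(1/(2*m)) = 1)
V(c, E) = 4 (V(c, E) = 4*1 = 4)
(V(-1, -2) - 9)**2 = (4 - 9)**2 = (-5)**2 = 25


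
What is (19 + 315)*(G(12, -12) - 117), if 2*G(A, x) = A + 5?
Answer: -36239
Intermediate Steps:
G(A, x) = 5/2 + A/2 (G(A, x) = (A + 5)/2 = (5 + A)/2 = 5/2 + A/2)
(19 + 315)*(G(12, -12) - 117) = (19 + 315)*((5/2 + (½)*12) - 117) = 334*((5/2 + 6) - 117) = 334*(17/2 - 117) = 334*(-217/2) = -36239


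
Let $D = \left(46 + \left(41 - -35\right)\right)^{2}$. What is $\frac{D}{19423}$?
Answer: $\frac{14884}{19423} \approx 0.76631$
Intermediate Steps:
$D = 14884$ ($D = \left(46 + \left(41 + 35\right)\right)^{2} = \left(46 + 76\right)^{2} = 122^{2} = 14884$)
$\frac{D}{19423} = \frac{14884}{19423}$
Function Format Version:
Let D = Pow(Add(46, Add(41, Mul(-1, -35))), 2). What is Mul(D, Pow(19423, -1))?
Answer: Rational(14884, 19423) ≈ 0.76631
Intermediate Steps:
D = 14884 (D = Pow(Add(46, Add(41, 35)), 2) = Pow(Add(46, 76), 2) = Pow(122, 2) = 14884)
Mul(D, Pow(19423, -1)) = Mul(14884, Pow(19423, -1)) = Mul(14884, Rational(1, 19423)) = Rational(14884, 19423)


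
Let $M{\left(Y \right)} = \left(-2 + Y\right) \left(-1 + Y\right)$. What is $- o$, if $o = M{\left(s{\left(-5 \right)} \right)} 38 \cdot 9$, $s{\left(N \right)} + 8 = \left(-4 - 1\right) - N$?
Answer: $-30780$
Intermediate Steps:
$s{\left(N \right)} = -13 - N$ ($s{\left(N \right)} = -8 - \left(5 + N\right) = -13 - N$)
$M{\left(Y \right)} = \left(-1 + Y\right) \left(-2 + Y\right)$
$o = 30780$ ($o = \left(2 + \left(-13 - -5\right)^{2} - 3 \left(-13 - -5\right)\right) 38 \cdot 9 = \left(2 + \left(-13 + 5\right)^{2} - 3 \left(-13 + 5\right)\right) 38 \cdot 9 = \left(2 + \left(-8\right)^{2} - -24\right) 38 \cdot 9 = \left(2 + 64 + 24\right) 38 \cdot 9 = 90 \cdot 38 \cdot 9 = 3420 \cdot 9 = 30780$)
$- o = \left(-1\right) 30780 = -30780$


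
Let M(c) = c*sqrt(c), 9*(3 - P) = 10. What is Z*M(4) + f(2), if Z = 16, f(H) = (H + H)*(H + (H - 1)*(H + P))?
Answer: 1364/9 ≈ 151.56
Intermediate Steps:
P = 17/9 (P = 3 - 1/9*10 = 3 - 10/9 = 17/9 ≈ 1.8889)
M(c) = c**(3/2)
f(H) = 2*H*(H + (-1 + H)*(17/9 + H)) (f(H) = (H + H)*(H + (H - 1)*(H + 17/9)) = (2*H)*(H + (-1 + H)*(17/9 + H)) = 2*H*(H + (-1 + H)*(17/9 + H)))
Z*M(4) + f(2) = 16*4**(3/2) + (2/9)*2*(-17 + 9*2**2 + 17*2) = 16*8 + (2/9)*2*(-17 + 9*4 + 34) = 128 + (2/9)*2*(-17 + 36 + 34) = 128 + (2/9)*2*53 = 128 + 212/9 = 1364/9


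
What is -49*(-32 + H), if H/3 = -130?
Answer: 20678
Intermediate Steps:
H = -390 (H = 3*(-130) = -390)
-49*(-32 + H) = -49*(-32 - 390) = -49*(-422) = 20678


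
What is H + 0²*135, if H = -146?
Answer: -146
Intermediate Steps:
H + 0²*135 = -146 + 0²*135 = -146 + 0*135 = -146 + 0 = -146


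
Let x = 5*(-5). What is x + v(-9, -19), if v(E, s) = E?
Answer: -34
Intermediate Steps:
x = -25
x + v(-9, -19) = -25 - 9 = -34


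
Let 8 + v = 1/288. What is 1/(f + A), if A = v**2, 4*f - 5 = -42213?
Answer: -82944/869921279 ≈ -9.5347e-5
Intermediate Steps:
f = -10552 (f = 5/4 + (1/4)*(-42213) = 5/4 - 42213/4 = -10552)
v = -2303/288 (v = -8 + 1/288 = -2303/288 ≈ -7.9965)
A = 5303809/82944 (A = (-2303/288)**2 = 5303809/82944 ≈ 63.944)
1/(f + A) = 1/(-10552 + 5303809/82944) = 1/(-869921279/82944) = -82944/869921279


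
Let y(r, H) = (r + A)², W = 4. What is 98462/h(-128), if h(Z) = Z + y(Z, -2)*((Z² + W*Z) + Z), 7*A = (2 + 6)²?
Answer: 2412319/5449184192 ≈ 0.00044269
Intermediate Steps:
A = 64/7 (A = (2 + 6)²/7 = (⅐)*8² = (⅐)*64 = 64/7 ≈ 9.1429)
y(r, H) = (64/7 + r)² (y(r, H) = (r + 64/7)² = (64/7 + r)²)
h(Z) = Z + (64 + 7*Z)²*(Z² + 5*Z)/49 (h(Z) = Z + ((64 + 7*Z)²/49)*((Z² + 4*Z) + Z) = Z + ((64 + 7*Z)²/49)*(Z² + 5*Z) = Z + (64 + 7*Z)²*(Z² + 5*Z)/49)
98462/h(-128) = 98462/(((1/49)*(-128)*(20529 + 49*(-128)³ + 1141*(-128)² + 8576*(-128)))) = 98462/(((1/49)*(-128)*(20529 + 49*(-2097152) + 1141*16384 - 1097728))) = 98462/(((1/49)*(-128)*(20529 - 102760448 + 18694144 - 1097728))) = 98462/(((1/49)*(-128)*(-85143503))) = 98462/(10898368384/49) = 98462*(49/10898368384) = 2412319/5449184192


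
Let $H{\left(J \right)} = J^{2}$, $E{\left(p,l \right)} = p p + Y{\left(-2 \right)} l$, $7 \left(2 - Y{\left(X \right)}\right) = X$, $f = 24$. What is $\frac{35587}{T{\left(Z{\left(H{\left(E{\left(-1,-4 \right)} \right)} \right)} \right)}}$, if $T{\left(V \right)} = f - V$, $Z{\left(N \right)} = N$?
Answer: $- \frac{1743763}{2073} \approx -841.18$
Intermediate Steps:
$Y{\left(X \right)} = 2 - \frac{X}{7}$
$E{\left(p,l \right)} = p^{2} + \frac{16 l}{7}$ ($E{\left(p,l \right)} = p p + \left(2 - - \frac{2}{7}\right) l = p^{2} + \left(2 + \frac{2}{7}\right) l = p^{2} + \frac{16 l}{7}$)
$T{\left(V \right)} = 24 - V$
$\frac{35587}{T{\left(Z{\left(H{\left(E{\left(-1,-4 \right)} \right)} \right)} \right)}} = \frac{35587}{24 - \left(\left(-1\right)^{2} + \frac{16}{7} \left(-4\right)\right)^{2}} = \frac{35587}{24 - \left(1 - \frac{64}{7}\right)^{2}} = \frac{35587}{24 - \left(- \frac{57}{7}\right)^{2}} = \frac{35587}{24 - \frac{3249}{49}} = \frac{35587}{- \frac{2073}{49}} = 35587 \left(- \frac{49}{2073}\right) = - \frac{1743763}{2073}$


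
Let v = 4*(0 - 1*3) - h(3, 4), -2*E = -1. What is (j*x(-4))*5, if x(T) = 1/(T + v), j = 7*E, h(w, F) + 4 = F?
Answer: -35/32 ≈ -1.0938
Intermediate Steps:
h(w, F) = -4 + F
E = ½ (E = -½*(-1) = ½ ≈ 0.50000)
v = -12 (v = 4*(0 - 1*3) - (-4 + 4) = 4*(0 - 3) - 1*0 = 4*(-3) + 0 = -12 + 0 = -12)
j = 7/2 (j = 7*(½) = 7/2 ≈ 3.5000)
x(T) = 1/(-12 + T) (x(T) = 1/(T - 12) = 1/(-12 + T))
(j*x(-4))*5 = (7/(2*(-12 - 4)))*5 = ((7/2)/(-16))*5 = ((7/2)*(-1/16))*5 = -7/32*5 = -35/32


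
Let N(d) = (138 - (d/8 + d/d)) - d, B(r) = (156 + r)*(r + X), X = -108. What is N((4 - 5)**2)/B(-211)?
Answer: 1087/140360 ≈ 0.0077444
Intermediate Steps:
B(r) = (-108 + r)*(156 + r) (B(r) = (156 + r)*(r - 108) = (156 + r)*(-108 + r) = (-108 + r)*(156 + r))
N(d) = 137 - 9*d/8 (N(d) = (138 - (d*(1/8) + 1)) - d = (138 - (d/8 + 1)) - d = (138 - (1 + d/8)) - d = (138 + (-1 - d/8)) - d = (137 - d/8) - d = 137 - 9*d/8)
N((4 - 5)**2)/B(-211) = (137 - 9*(4 - 5)**2/8)/(-16848 + (-211)**2 + 48*(-211)) = (137 - 9/8*(-1)**2)/(-16848 + 44521 - 10128) = (137 - 9/8*1)/17545 = (137 - 9/8)*(1/17545) = (1087/8)*(1/17545) = 1087/140360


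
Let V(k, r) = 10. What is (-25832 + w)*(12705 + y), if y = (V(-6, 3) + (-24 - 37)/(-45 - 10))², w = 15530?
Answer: -399778855692/3025 ≈ -1.3216e+8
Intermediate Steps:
y = 373321/3025 (y = (10 + (-24 - 37)/(-45 - 10))² = (10 - 61/(-55))² = (10 - 61*(-1/55))² = (10 + 61/55)² = (611/55)² = 373321/3025 ≈ 123.41)
(-25832 + w)*(12705 + y) = (-25832 + 15530)*(12705 + 373321/3025) = -10302*38805946/3025 = -399778855692/3025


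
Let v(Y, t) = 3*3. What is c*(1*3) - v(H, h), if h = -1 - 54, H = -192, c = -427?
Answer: -1290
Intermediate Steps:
h = -55
v(Y, t) = 9
c*(1*3) - v(H, h) = -427*3 - 1*9 = -427*3 - 9 = -1281 - 9 = -1290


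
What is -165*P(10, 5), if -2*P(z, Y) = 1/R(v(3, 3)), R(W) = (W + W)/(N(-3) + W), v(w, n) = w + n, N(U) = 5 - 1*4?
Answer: 385/8 ≈ 48.125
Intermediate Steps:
N(U) = 1 (N(U) = 5 - 4 = 1)
v(w, n) = n + w
R(W) = 2*W/(1 + W) (R(W) = (W + W)/(1 + W) = (2*W)/(1 + W) = 2*W/(1 + W))
P(z, Y) = -7/24 (P(z, Y) = -(1 + (3 + 3))/(2*(3 + 3))/2 = -1/(2*(2*6/(1 + 6))) = -1/(2*(2*6/7)) = -1/(2*(2*6*(1/7))) = -1/(2*12/7) = -1/2*7/12 = -7/24)
-165*P(10, 5) = -165*(-7/24) = 385/8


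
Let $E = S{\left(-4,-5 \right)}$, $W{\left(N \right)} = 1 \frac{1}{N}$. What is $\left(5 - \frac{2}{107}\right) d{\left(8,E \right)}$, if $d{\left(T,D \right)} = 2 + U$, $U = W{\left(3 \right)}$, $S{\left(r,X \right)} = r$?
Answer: $\frac{3731}{321} \approx 11.623$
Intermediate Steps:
$W{\left(N \right)} = \frac{1}{N}$
$E = -4$
$U = \frac{1}{3} \approx 0.33333$
$d{\left(T,D \right)} = \frac{7}{3}$ ($d{\left(T,D \right)} = 2 + \frac{1}{3} = \frac{7}{3}$)
$\left(5 - \frac{2}{107}\right) d{\left(8,E \right)} = \left(5 - \frac{2}{107}\right) \frac{7}{3} = \frac{533}{107} \cdot \frac{7}{3} = \frac{3731}{321}$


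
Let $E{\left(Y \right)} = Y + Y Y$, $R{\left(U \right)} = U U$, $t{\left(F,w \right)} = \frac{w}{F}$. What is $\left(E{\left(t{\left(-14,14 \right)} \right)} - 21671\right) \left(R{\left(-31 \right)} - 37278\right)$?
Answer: $787025707$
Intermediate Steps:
$R{\left(U \right)} = U^{2}$
$E{\left(Y \right)} = Y + Y^{2}$
$\left(E{\left(t{\left(-14,14 \right)} \right)} - 21671\right) \left(R{\left(-31 \right)} - 37278\right) = \left(\frac{14}{-14} \left(1 + \frac{14}{-14}\right) - 21671\right) \left(\left(-31\right)^{2} - 37278\right) = \left(14 \left(- \frac{1}{14}\right) \left(1 + 14 \left(- \frac{1}{14}\right)\right) - 21671\right) \left(961 - 37278\right) = \left(- (1 - 1) - 21671\right) \left(-36317\right) = \left(\left(-1\right) 0 - 21671\right) \left(-36317\right) = \left(0 - 21671\right) \left(-36317\right) = \left(-21671\right) \left(-36317\right) = 787025707$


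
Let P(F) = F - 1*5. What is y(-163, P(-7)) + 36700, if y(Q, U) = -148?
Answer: 36552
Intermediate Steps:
P(F) = -5 + F (P(F) = F - 5 = -5 + F)
y(-163, P(-7)) + 36700 = -148 + 36700 = 36552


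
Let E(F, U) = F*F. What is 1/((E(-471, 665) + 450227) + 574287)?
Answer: 1/1246355 ≈ 8.0234e-7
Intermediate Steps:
E(F, U) = F²
1/((E(-471, 665) + 450227) + 574287) = 1/(((-471)² + 450227) + 574287) = 1/((221841 + 450227) + 574287) = 1/(672068 + 574287) = 1/1246355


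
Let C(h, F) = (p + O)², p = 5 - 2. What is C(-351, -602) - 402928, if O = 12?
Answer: -402703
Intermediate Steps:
p = 3
C(h, F) = 225 (C(h, F) = (3 + 12)² = 15² = 225)
C(-351, -602) - 402928 = 225 - 402928 = -402703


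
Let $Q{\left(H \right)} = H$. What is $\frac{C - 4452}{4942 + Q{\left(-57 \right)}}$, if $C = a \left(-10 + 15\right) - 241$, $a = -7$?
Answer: $- \frac{4728}{4885} \approx -0.96786$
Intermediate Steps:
$C = -276$ ($C = - 7 \left(-10 + 15\right) - 241 = \left(-7\right) 5 - 241 = -35 - 241 = -276$)
$\frac{C - 4452}{4942 + Q{\left(-57 \right)}} = \frac{-276 - 4452}{4942 - 57} = - \frac{4728}{4885}$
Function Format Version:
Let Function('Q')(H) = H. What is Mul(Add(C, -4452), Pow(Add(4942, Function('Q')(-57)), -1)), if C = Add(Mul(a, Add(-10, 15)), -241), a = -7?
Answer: Rational(-4728, 4885) ≈ -0.96786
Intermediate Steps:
C = -276 (C = Add(Mul(-7, Add(-10, 15)), -241) = Add(Mul(-7, 5), -241) = Add(-35, -241) = -276)
Mul(Add(C, -4452), Pow(Add(4942, Function('Q')(-57)), -1)) = Mul(Add(-276, -4452), Pow(Add(4942, -57), -1)) = Mul(-4728, Pow(4885, -1)) = Mul(-4728, Rational(1, 4885)) = Rational(-4728, 4885)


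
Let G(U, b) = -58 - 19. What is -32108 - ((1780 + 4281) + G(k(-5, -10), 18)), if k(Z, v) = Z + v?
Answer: -38092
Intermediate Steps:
G(U, b) = -77
-32108 - ((1780 + 4281) + G(k(-5, -10), 18)) = -32108 - ((1780 + 4281) - 77) = -32108 - (6061 - 77) = -32108 - 1*5984 = -32108 - 5984 = -38092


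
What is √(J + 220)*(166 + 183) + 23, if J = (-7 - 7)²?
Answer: 23 + 1396*√26 ≈ 7141.2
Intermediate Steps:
J = 196 (J = (-14)² = 196)
√(J + 220)*(166 + 183) + 23 = √(196 + 220)*(166 + 183) + 23 = √416*349 + 23 = (4*√26)*349 + 23 = 1396*√26 + 23 = 23 + 1396*√26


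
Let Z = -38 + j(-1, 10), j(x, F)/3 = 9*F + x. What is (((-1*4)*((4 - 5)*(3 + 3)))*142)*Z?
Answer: 780432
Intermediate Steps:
j(x, F) = 3*x + 27*F (j(x, F) = 3*(9*F + x) = 3*(x + 9*F) = 3*x + 27*F)
Z = 229 (Z = -38 + (3*(-1) + 27*10) = -38 + (-3 + 270) = -38 + 267 = 229)
(((-1*4)*((4 - 5)*(3 + 3)))*142)*Z = (((-1*4)*((4 - 5)*(3 + 3)))*142)*229 = (-(-4)*6*142)*229 = (-4*(-6)*142)*229 = (24*142)*229 = 3408*229 = 780432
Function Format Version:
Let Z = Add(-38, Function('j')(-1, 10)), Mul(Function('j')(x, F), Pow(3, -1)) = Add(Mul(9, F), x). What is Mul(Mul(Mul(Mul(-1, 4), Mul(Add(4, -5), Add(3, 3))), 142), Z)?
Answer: 780432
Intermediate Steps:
Function('j')(x, F) = Add(Mul(3, x), Mul(27, F)) (Function('j')(x, F) = Mul(3, Add(Mul(9, F), x)) = Mul(3, Add(x, Mul(9, F))) = Add(Mul(3, x), Mul(27, F)))
Z = 229 (Z = Add(-38, Add(Mul(3, -1), Mul(27, 10))) = Add(-38, Add(-3, 270)) = Add(-38, 267) = 229)
Mul(Mul(Mul(Mul(-1, 4), Mul(Add(4, -5), Add(3, 3))), 142), Z) = Mul(Mul(Mul(Mul(-1, 4), Mul(Add(4, -5), Add(3, 3))), 142), 229) = Mul(Mul(Mul(-4, Mul(-1, 6)), 142), 229) = Mul(Mul(Mul(-4, -6), 142), 229) = Mul(Mul(24, 142), 229) = Mul(3408, 229) = 780432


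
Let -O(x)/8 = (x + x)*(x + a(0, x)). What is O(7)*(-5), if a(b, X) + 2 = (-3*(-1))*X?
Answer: 14560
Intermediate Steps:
a(b, X) = -2 + 3*X (a(b, X) = -2 + (-3*(-1))*X = -2 + 3*X)
O(x) = -16*x*(-2 + 4*x) (O(x) = -8*(x + x)*(x + (-2 + 3*x)) = -8*2*x*(-2 + 4*x) = -16*x*(-2 + 4*x))
O(7)*(-5) = (32*7*(1 - 2*7))*(-5) = (32*7*(1 - 14))*(-5) = (32*7*(-13))*(-5) = -2912*(-5) = 14560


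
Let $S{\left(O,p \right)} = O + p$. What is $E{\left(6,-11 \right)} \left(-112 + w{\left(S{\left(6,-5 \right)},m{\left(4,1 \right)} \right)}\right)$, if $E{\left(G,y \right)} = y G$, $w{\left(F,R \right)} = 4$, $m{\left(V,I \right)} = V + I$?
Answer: $7128$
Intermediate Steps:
$m{\left(V,I \right)} = I + V$
$E{\left(G,y \right)} = G y$
$E{\left(6,-11 \right)} \left(-112 + w{\left(S{\left(6,-5 \right)},m{\left(4,1 \right)} \right)}\right) = 6 \left(-11\right) \left(-112 + 4\right) = \left(-66\right) \left(-108\right) = 7128$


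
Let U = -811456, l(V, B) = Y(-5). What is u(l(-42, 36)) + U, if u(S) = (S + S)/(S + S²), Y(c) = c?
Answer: -1622913/2 ≈ -8.1146e+5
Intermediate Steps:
l(V, B) = -5
u(S) = 2*S/(S + S²) (u(S) = (2*S)/(S + S²) = 2*S/(S + S²))
u(l(-42, 36)) + U = 2/(1 - 5) - 811456 = 2/(-4) - 811456 = 2*(-¼) - 811456 = -½ - 811456 = -1622913/2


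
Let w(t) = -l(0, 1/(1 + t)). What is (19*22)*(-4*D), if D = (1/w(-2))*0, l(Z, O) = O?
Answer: 0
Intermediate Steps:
w(t) = -1/(1 + t)
D = 0 (D = (1/(-1/(1 - 2)))*0 = (1/(-1/(-1)))*0 = (1/(-1*(-1)))*0 = (1/1)*0 = (1*1)*0 = 1*0 = 0)
(19*22)*(-4*D) = (19*22)*(-4*0) = 418*0 = 0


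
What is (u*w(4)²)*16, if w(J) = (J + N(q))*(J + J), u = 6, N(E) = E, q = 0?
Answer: 98304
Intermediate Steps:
w(J) = 2*J² (w(J) = (J + 0)*(J + J) = J*(2*J) = 2*J²)
(u*w(4)²)*16 = (6*(2*4²)²)*16 = (6*(2*16)²)*16 = (6*32²)*16 = (6*1024)*16 = 6144*16 = 98304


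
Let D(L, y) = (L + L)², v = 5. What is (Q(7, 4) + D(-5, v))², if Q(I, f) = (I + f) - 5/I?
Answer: 595984/49 ≈ 12163.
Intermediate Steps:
D(L, y) = 4*L² (D(L, y) = (2*L)² = 4*L²)
Q(I, f) = I + f - 5/I
(Q(7, 4) + D(-5, v))² = ((7 + 4 - 5/7) + 4*(-5)²)² = ((7 + 4 - 5*⅐) + 4*25)² = ((7 + 4 - 5/7) + 100)² = (72/7 + 100)² = (772/7)² = 595984/49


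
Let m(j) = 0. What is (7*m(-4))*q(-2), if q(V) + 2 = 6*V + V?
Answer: 0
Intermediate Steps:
q(V) = -2 + 7*V (q(V) = -2 + (6*V + V) = -2 + 7*V)
(7*m(-4))*q(-2) = (7*0)*(-2 + 7*(-2)) = 0*(-2 - 14) = 0*(-16) = 0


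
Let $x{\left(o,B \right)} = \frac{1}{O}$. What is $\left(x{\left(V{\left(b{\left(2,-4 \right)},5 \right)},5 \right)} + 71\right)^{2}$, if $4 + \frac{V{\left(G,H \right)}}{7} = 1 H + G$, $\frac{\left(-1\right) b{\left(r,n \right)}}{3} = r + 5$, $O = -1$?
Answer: $4900$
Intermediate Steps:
$b{\left(r,n \right)} = -15 - 3 r$ ($b{\left(r,n \right)} = - 3 \left(r + 5\right) = - 3 \left(5 + r\right) = -15 - 3 r$)
$V{\left(G,H \right)} = -28 + 7 G + 7 H$ ($V{\left(G,H \right)} = -28 + 7 \left(1 H + G\right) = -28 + 7 \left(H + G\right) = -28 + 7 \left(G + H\right) = -28 + \left(7 G + 7 H\right) = -28 + 7 G + 7 H$)
$x{\left(o,B \right)} = -1$ ($x{\left(o,B \right)} = \frac{1}{-1} = -1$)
$\left(x{\left(V{\left(b{\left(2,-4 \right)},5 \right)},5 \right)} + 71\right)^{2} = \left(-1 + 71\right)^{2} = 70^{2} = 4900$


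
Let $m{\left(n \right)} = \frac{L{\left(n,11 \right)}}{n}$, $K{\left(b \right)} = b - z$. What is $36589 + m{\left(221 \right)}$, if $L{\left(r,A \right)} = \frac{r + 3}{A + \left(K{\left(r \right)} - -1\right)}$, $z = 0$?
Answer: $\frac{1884077601}{51493} \approx 36589.0$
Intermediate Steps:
$K{\left(b \right)} = b$ ($K{\left(b \right)} = b - 0 = b + 0 = b$)
$L{\left(r,A \right)} = \frac{3 + r}{1 + A + r}$ ($L{\left(r,A \right)} = \frac{r + 3}{A + \left(r - -1\right)} = \frac{3 + r}{A + \left(r + 1\right)} = \frac{3 + r}{A + \left(1 + r\right)} = \frac{3 + r}{1 + A + r}$)
$m{\left(n \right)} = \frac{3 + n}{n \left(12 + n\right)}$ ($m{\left(n \right)} = \frac{\frac{1}{1 + 11 + n} \left(3 + n\right)}{n} = \frac{\frac{1}{12 + n} \left(3 + n\right)}{n} = \frac{3 + n}{n \left(12 + n\right)}$)
$36589 + m{\left(221 \right)} = 36589 + \frac{3 + 221}{221 \left(12 + 221\right)} = 36589 + \frac{1}{221} \cdot \frac{1}{233} \cdot 224 = 36589 + \frac{224}{51493} = \frac{1884077601}{51493}$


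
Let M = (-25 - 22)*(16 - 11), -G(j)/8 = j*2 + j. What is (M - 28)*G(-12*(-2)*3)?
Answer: 454464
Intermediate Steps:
G(j) = -24*j (G(j) = -8*(j*2 + j) = -8*(2*j + j) = -24*j)
M = -235 (M = -47*5 = -235)
(M - 28)*G(-12*(-2)*3) = (-235 - 28)*(-24*(-12*(-2))*3) = -(-6312)*-2*(-12)*3 = -(-6312)*24*3 = -(-6312)*72 = -263*(-1728) = 454464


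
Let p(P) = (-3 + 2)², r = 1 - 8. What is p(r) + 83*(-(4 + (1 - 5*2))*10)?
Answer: 4151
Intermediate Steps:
r = -7
p(P) = 1 (p(P) = (-1)² = 1)
p(r) + 83*(-(4 + (1 - 5*2))*10) = 1 + 83*(-(4 + (1 - 5*2))*10) = 1 + 83*(-(4 + (1 - 10))*10) = 1 + 83*(-(4 - 9)*10) = 1 + 83*(-1*(-5)*10) = 1 + 83*(5*10) = 1 + 83*50 = 1 + 4150 = 4151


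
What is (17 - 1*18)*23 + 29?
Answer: 6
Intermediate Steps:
(17 - 1*18)*23 + 29 = (17 - 18)*23 + 29 = -1*23 + 29 = -23 + 29 = 6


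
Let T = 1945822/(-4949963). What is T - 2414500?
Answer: -11951687609322/4949963 ≈ -2.4145e+6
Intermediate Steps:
T = -1945822/4949963 (T = 1945822*(-1/4949963) = -1945822/4949963 ≈ -0.39310)
T - 2414500 = -1945822/4949963 - 2414500 = -11951687609322/4949963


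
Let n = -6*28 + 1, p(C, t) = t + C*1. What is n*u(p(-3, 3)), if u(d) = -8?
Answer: 1336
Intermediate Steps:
p(C, t) = C + t (p(C, t) = t + C = C + t)
n = -167 (n = -168 + 1 = -167)
n*u(p(-3, 3)) = -167*(-8) = 1336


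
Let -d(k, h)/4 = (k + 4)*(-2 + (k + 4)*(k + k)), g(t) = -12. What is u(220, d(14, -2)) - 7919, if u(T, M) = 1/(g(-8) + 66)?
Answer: -427625/54 ≈ -7919.0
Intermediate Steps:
d(k, h) = -4*(-2 + 2*k*(4 + k))*(4 + k) (d(k, h) = -4*(k + 4)*(-2 + (k + 4)*(k + k)) = -4*(4 + k)*(-2 + (4 + k)*(2*k)) = -4*(4 + k)*(-2 + 2*k*(4 + k)) = -4*(-2 + 2*k*(4 + k))*(4 + k))
u(T, M) = 1/54 (u(T, M) = 1/(-12 + 66) = 1/54)
u(220, d(14, -2)) - 7919 = 1/54 - 7919 = -427625/54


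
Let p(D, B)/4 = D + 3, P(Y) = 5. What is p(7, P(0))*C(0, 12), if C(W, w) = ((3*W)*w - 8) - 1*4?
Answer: -480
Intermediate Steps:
C(W, w) = -12 + 3*W*w (C(W, w) = (3*W*w - 8) - 4 = (-8 + 3*W*w) - 4 = -12 + 3*W*w)
p(D, B) = 12 + 4*D (p(D, B) = 4*(D + 3) = 4*(3 + D) = 12 + 4*D)
p(7, P(0))*C(0, 12) = (12 + 4*7)*(-12 + 3*0*12) = (12 + 28)*(-12 + 0) = 40*(-12) = -480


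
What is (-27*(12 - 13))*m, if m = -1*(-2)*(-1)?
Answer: -54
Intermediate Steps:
m = -2 (m = 2*(-1) = -2)
(-27*(12 - 13))*m = -27*(12 - 13)*(-2) = -27*(-1)*(-2) = 27*(-2) = -54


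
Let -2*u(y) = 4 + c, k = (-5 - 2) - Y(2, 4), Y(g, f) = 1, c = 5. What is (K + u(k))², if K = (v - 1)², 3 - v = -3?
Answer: 1681/4 ≈ 420.25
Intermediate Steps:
v = 6 (v = 3 - 1*(-3) = 3 + 3 = 6)
k = -8 (k = (-5 - 2) - 1*1 = -7 - 1 = -8)
u(y) = -9/2 (u(y) = -(4 + 5)/2 = -½*9 = -9/2)
K = 25 (K = (6 - 1)² = 5² = 25)
(K + u(k))² = (25 - 9/2)² = (41/2)² = 1681/4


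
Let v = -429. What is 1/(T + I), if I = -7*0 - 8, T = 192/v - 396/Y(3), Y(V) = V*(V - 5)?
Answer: 143/8230 ≈ 0.017375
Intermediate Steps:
Y(V) = V*(-5 + V)
T = 9374/143 (T = 192/(-429) - 396*1/(3*(-5 + 3)) = 192*(-1/429) - 396/(3*(-2)) = -64/143 - 396/(-6) = -64/143 - 396*(-⅙) = -64/143 + 66 = 9374/143 ≈ 65.552)
I = -8 (I = 0 - 8 = -8)
1/(T + I) = 1/(9374/143 - 8) = 1/(8230/143) = 143/8230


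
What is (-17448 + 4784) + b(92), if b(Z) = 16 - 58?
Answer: -12706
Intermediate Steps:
b(Z) = -42
(-17448 + 4784) + b(92) = (-17448 + 4784) - 42 = -12664 - 42 = -12706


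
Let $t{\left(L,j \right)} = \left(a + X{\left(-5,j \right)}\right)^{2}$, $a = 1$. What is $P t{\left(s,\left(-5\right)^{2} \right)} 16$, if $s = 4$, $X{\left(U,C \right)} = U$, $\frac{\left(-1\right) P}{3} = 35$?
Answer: $-26880$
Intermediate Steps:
$P = -105$ ($P = \left(-3\right) 35 = -105$)
$t{\left(L,j \right)} = 16$ ($t{\left(L,j \right)} = \left(1 - 5\right)^{2} = \left(-4\right)^{2} = 16$)
$P t{\left(s,\left(-5\right)^{2} \right)} 16 = \left(-105\right) 16 \cdot 16 = \left(-1680\right) 16 = -26880$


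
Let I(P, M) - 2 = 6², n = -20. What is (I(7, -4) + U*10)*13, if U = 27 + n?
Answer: 1404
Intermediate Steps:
I(P, M) = 38 (I(P, M) = 2 + 6² = 2 + 36 = 38)
U = 7 (U = 27 - 20 = 7)
(I(7, -4) + U*10)*13 = (38 + 7*10)*13 = (38 + 70)*13 = 108*13 = 1404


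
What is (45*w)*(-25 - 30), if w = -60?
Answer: 148500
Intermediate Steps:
(45*w)*(-25 - 30) = (45*(-60))*(-25 - 30) = -2700*(-55) = 148500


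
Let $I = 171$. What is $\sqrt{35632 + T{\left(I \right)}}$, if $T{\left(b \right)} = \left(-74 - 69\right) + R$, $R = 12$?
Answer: $\sqrt{35501} \approx 188.42$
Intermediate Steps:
$T{\left(b \right)} = -131$ ($T{\left(b \right)} = \left(-74 - 69\right) + 12 = -143 + 12 = -131$)
$\sqrt{35632 + T{\left(I \right)}} = \sqrt{35632 - 131} = \sqrt{35501}$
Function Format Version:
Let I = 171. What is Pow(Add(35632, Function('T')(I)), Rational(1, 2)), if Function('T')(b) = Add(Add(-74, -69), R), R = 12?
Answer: Pow(35501, Rational(1, 2)) ≈ 188.42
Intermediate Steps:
Function('T')(b) = -131 (Function('T')(b) = Add(Add(-74, -69), 12) = Add(-143, 12) = -131)
Pow(Add(35632, Function('T')(I)), Rational(1, 2)) = Pow(Add(35632, -131), Rational(1, 2)) = Pow(35501, Rational(1, 2))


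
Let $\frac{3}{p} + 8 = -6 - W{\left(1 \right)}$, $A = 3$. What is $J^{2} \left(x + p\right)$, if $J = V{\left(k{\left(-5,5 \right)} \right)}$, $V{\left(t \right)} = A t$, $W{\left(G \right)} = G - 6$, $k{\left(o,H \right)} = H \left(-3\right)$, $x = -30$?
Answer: $-61425$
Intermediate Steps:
$k{\left(o,H \right)} = - 3 H$
$W{\left(G \right)} = -6 + G$ ($W{\left(G \right)} = G - 6 = -6 + G$)
$p = - \frac{1}{3}$ ($p = \frac{3}{-8 - 1} = \frac{3}{-9} = 3 \left(- \frac{1}{9}\right) = - \frac{1}{3} \approx -0.33333$)
$V{\left(t \right)} = 3 t$
$J = -45$ ($J = 3 \left(\left(-3\right) 5\right) = 3 \left(-15\right) = -45$)
$J^{2} \left(x + p\right) = \left(-45\right)^{2} \left(-30 - \frac{1}{3}\right) = 2025 \left(- \frac{91}{3}\right) = -61425$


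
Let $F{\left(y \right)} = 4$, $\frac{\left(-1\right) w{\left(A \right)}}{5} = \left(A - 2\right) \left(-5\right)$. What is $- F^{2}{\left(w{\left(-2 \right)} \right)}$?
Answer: $-16$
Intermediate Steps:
$w{\left(A \right)} = -50 + 25 A$ ($w{\left(A \right)} = - 5 \left(A - 2\right) \left(-5\right) = - 5 \left(-2 + A\right) \left(-5\right) = - 5 \left(10 - 5 A\right) = -50 + 25 A$)
$- F^{2}{\left(w{\left(-2 \right)} \right)} = - 4^{2} = \left(-1\right) 16 = -16$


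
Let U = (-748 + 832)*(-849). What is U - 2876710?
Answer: -2948026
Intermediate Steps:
U = -71316 (U = 84*(-849) = -71316)
U - 2876710 = -71316 - 2876710 = -2948026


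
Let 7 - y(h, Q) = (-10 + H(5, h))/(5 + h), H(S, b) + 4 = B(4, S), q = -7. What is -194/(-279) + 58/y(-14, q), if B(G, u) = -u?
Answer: 77087/6138 ≈ 12.559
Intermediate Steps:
H(S, b) = -4 - S
y(h, Q) = 7 + 19/(5 + h) (y(h, Q) = 7 - (-10 + (-4 - 1*5))/(5 + h) = 7 - (-10 + (-4 - 5))/(5 + h) = 7 - (-10 - 9)/(5 + h) = 7 - (-19)/(5 + h) = 7 + 19/(5 + h))
-194/(-279) + 58/y(-14, q) = -194/(-279) + 58/(((54 + 7*(-14))/(5 - 14))) = -194*(-1/279) + 58/(((54 - 98)/(-9))) = 194/279 + 58/((-⅑*(-44))) = 194/279 + 58/(44/9) = 194/279 + 58*(9/44) = 194/279 + 261/22 = 77087/6138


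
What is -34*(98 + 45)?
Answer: -4862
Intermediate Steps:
-34*(98 + 45) = -34*143 = -4862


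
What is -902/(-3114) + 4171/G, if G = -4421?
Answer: -4500376/6883497 ≈ -0.65379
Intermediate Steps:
-902/(-3114) + 4171/G = -902/(-3114) + 4171/(-4421) = -902*(-1/3114) + 4171*(-1/4421) = 451/1557 - 4171/4421 = -4500376/6883497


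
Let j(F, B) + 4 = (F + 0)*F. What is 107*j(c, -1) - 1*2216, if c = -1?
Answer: -2537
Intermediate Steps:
j(F, B) = -4 + F**2 (j(F, B) = -4 + (F + 0)*F = -4 + F*F = -4 + F**2)
107*j(c, -1) - 1*2216 = 107*(-4 + (-1)**2) - 1*2216 = 107*(-4 + 1) - 2216 = 107*(-3) - 2216 = -321 - 2216 = -2537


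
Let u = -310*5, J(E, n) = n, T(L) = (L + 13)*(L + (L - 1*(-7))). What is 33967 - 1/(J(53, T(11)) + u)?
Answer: 29007819/854 ≈ 33967.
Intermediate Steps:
T(L) = (7 + 2*L)*(13 + L) (T(L) = (13 + L)*(L + (L + 7)) = (13 + L)*(L + (7 + L)) = (13 + L)*(7 + 2*L) = (7 + 2*L)*(13 + L))
u = -1550
33967 - 1/(J(53, T(11)) + u) = 33967 - 1/((91 + 2*11² + 33*11) - 1550) = 33967 - 1/((91 + 2*121 + 363) - 1550) = 33967 - 1/((91 + 242 + 363) - 1550) = 33967 - 1/(696 - 1550) = 33967 - 1/(-854) = 33967 - 1*(-1/854) = 33967 + 1/854 = 29007819/854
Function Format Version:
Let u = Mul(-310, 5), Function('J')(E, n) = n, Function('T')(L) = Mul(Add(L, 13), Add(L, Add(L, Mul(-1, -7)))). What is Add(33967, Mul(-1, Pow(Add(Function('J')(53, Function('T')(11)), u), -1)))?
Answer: Rational(29007819, 854) ≈ 33967.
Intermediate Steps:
Function('T')(L) = Mul(Add(7, Mul(2, L)), Add(13, L)) (Function('T')(L) = Mul(Add(13, L), Add(L, Add(L, 7))) = Mul(Add(13, L), Add(L, Add(7, L))) = Mul(Add(13, L), Add(7, Mul(2, L))) = Mul(Add(7, Mul(2, L)), Add(13, L)))
u = -1550
Add(33967, Mul(-1, Pow(Add(Function('J')(53, Function('T')(11)), u), -1))) = Add(33967, Mul(-1, Pow(Add(Add(91, Mul(2, Pow(11, 2)), Mul(33, 11)), -1550), -1))) = Add(33967, Mul(-1, Pow(Add(Add(91, Mul(2, 121), 363), -1550), -1))) = Add(33967, Mul(-1, Pow(Add(Add(91, 242, 363), -1550), -1))) = Add(33967, Mul(-1, Pow(Add(696, -1550), -1))) = Add(33967, Mul(-1, Pow(-854, -1))) = Add(33967, Mul(-1, Rational(-1, 854))) = Add(33967, Rational(1, 854)) = Rational(29007819, 854)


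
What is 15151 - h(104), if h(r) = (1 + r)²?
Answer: 4126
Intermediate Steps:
15151 - h(104) = 15151 - (1 + 104)² = 15151 - 1*105² = 15151 - 1*11025 = 15151 - 11025 = 4126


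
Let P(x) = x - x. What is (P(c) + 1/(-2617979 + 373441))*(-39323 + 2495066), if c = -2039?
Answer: -2455743/2244538 ≈ -1.0941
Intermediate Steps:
P(x) = 0
(P(c) + 1/(-2617979 + 373441))*(-39323 + 2495066) = (0 + 1/(-2617979 + 373441))*(-39323 + 2495066) = (0 + 1/(-2244538))*2455743 = (0 - 1/2244538)*2455743 = -1/2244538*2455743 = -2455743/2244538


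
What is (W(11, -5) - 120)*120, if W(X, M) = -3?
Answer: -14760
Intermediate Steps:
(W(11, -5) - 120)*120 = (-3 - 120)*120 = -123*120 = -14760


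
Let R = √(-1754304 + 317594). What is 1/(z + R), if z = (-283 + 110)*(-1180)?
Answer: 20414/4167457631 - I*√1436710/41674576310 ≈ 4.8984e-6 - 2.8762e-8*I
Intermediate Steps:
z = 204140 (z = -173*(-1180) = 204140)
R = I*√1436710 (R = √(-1436710) = I*√1436710 ≈ 1198.6*I)
1/(z + R) = 1/(204140 + I*√1436710)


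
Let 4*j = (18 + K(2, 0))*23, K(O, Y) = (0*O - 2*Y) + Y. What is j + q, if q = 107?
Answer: 421/2 ≈ 210.50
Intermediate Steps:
K(O, Y) = -Y (K(O, Y) = (0 - 2*Y) + Y = -2*Y + Y = -Y)
j = 207/2 (j = ((18 - 1*0)*23)/4 = ((18 + 0)*23)/4 = (18*23)/4 = (¼)*414 = 207/2 ≈ 103.50)
j + q = 207/2 + 107 = 421/2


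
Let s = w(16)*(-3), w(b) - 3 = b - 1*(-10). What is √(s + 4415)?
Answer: 2*√1082 ≈ 65.788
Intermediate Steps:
w(b) = 13 + b (w(b) = 3 + (b - 1*(-10)) = 3 + (b + 10) = 3 + (10 + b) = 13 + b)
s = -87 (s = (13 + 16)*(-3) = 29*(-3) = -87)
√(s + 4415) = √(-87 + 4415) = √4328 = 2*√1082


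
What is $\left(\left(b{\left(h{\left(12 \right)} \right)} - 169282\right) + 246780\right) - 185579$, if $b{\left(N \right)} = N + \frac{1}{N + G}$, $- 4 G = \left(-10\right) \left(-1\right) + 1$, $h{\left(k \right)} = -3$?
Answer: $- \frac{2485936}{23} \approx -1.0808 \cdot 10^{5}$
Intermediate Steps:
$G = - \frac{11}{4}$ ($G = - \frac{\left(-10\right) \left(-1\right) + 1}{4} = - \frac{10 + 1}{4} = \left(- \frac{1}{4}\right) 11 = - \frac{11}{4} \approx -2.75$)
$b{\left(N \right)} = N + \frac{1}{- \frac{11}{4} + N}$ ($b{\left(N \right)} = N + \frac{1}{N - \frac{11}{4}} = N + \frac{1}{- \frac{11}{4} + N}$)
$\left(\left(b{\left(h{\left(12 \right)} \right)} - 169282\right) + 246780\right) - 185579 = \left(\left(\frac{4 - -33 + 4 \left(-3\right)^{2}}{-11 + 4 \left(-3\right)} - 169282\right) + 246780\right) - 185579 = \left(\left(\frac{4 + 33 + 4 \cdot 9}{-11 - 12} - 169282\right) + 246780\right) - 185579 = \left(\left(\frac{4 + 33 + 36}{-23} - 169282\right) + 246780\right) - 185579 = \left(\left(\left(- \frac{1}{23}\right) 73 - 169282\right) + 246780\right) - 185579 = \left(\left(- \frac{73}{23} - 169282\right) + 246780\right) - 185579 = \left(- \frac{3893559}{23} + 246780\right) - 185579 = \frac{1782381}{23} - 185579 = - \frac{2485936}{23}$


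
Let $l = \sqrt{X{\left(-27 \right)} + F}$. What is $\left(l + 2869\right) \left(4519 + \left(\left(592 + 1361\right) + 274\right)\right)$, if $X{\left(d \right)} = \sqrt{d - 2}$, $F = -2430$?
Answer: $19354274 + 6746 \sqrt{-2430 + i \sqrt{29}} \approx 1.9355 \cdot 10^{7} + 3.3254 \cdot 10^{5} i$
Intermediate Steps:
$X{\left(d \right)} = \sqrt{-2 + d}$
$l = \sqrt{-2430 + i \sqrt{29}}$ ($l = \sqrt{\sqrt{-2 - 27} - 2430} = \sqrt{\sqrt{-29} - 2430} = \sqrt{i \sqrt{29} - 2430} = \sqrt{-2430 + i \sqrt{29}} \approx 0.0546 + 49.295 i$)
$\left(l + 2869\right) \left(4519 + \left(\left(592 + 1361\right) + 274\right)\right) = \left(\sqrt{-2430 + i \sqrt{29}} + 2869\right) \left(4519 + \left(\left(592 + 1361\right) + 274\right)\right) = \left(2869 + \sqrt{-2430 + i \sqrt{29}}\right) \left(4519 + \left(1953 + 274\right)\right) = \left(2869 + \sqrt{-2430 + i \sqrt{29}}\right) \left(4519 + 2227\right) = \left(2869 + \sqrt{-2430 + i \sqrt{29}}\right) 6746 = 19354274 + 6746 \sqrt{-2430 + i \sqrt{29}}$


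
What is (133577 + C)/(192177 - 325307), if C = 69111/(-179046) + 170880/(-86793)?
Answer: -1568965912261/1563743116180 ≈ -1.0033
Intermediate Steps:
C = -27659661/11745986 (C = 69111*(-1/179046) + 170880*(-1/86793) = -1097/2842 - 56960/28931 = -27659661/11745986 ≈ -2.3548)
(133577 + C)/(192177 - 325307) = (133577 - 27659661/11745986)/(192177 - 325307) = (1568965912261/11745986)/(-133130) = (1568965912261/11745986)*(-1/133130) = -1568965912261/1563743116180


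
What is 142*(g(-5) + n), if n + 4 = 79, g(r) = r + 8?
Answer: 11076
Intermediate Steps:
g(r) = 8 + r
n = 75 (n = -4 + 79 = 75)
142*(g(-5) + n) = 142*((8 - 5) + 75) = 142*(3 + 75) = 142*78 = 11076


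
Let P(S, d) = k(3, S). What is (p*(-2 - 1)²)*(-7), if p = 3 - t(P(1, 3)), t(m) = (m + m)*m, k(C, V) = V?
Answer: -63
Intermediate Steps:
P(S, d) = S
t(m) = 2*m² (t(m) = (2*m)*m = 2*m²)
p = 1 (p = 3 - 2*1² = 3 - 2 = 1)
(p*(-2 - 1)²)*(-7) = (1*(-2 - 1)²)*(-7) = (1*(-3)²)*(-7) = (1*9)*(-7) = 9*(-7) = -63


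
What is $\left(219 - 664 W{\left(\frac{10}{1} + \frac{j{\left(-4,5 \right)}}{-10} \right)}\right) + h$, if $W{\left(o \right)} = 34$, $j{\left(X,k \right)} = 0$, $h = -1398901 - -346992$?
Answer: $-1074266$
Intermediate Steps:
$h = -1051909$ ($h = -1398901 + 346992 = -1051909$)
$\left(219 - 664 W{\left(\frac{10}{1} + \frac{j{\left(-4,5 \right)}}{-10} \right)}\right) + h = \left(219 - 22576\right) - 1051909 = -22357 - 1051909 = -1074266$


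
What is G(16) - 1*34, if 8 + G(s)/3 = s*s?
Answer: 710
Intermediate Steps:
G(s) = -24 + 3*s**2 (G(s) = -24 + 3*(s*s) = -24 + 3*s**2)
G(16) - 1*34 = (-24 + 3*16**2) - 1*34 = (-24 + 3*256) - 34 = (-24 + 768) - 34 = 744 - 34 = 710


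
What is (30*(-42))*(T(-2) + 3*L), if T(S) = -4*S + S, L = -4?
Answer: 7560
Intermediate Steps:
T(S) = -3*S
(30*(-42))*(T(-2) + 3*L) = (30*(-42))*(-3*(-2) + 3*(-4)) = -1260*(6 - 12) = -1260*(-6) = 7560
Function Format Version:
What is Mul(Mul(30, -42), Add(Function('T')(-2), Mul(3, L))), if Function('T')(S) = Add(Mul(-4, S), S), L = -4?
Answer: 7560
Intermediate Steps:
Function('T')(S) = Mul(-3, S)
Mul(Mul(30, -42), Add(Function('T')(-2), Mul(3, L))) = Mul(Mul(30, -42), Add(Mul(-3, -2), Mul(3, -4))) = Mul(-1260, Add(6, -12)) = Mul(-1260, -6) = 7560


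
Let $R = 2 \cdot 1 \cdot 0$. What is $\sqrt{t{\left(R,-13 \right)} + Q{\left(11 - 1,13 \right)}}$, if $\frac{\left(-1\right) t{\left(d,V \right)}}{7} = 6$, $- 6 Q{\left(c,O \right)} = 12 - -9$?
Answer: $\frac{i \sqrt{182}}{2} \approx 6.7454 i$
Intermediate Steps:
$Q{\left(c,O \right)} = - \frac{7}{2}$ ($Q{\left(c,O \right)} = - \frac{12 - -9}{6} = - \frac{12 + 9}{6} = \left(- \frac{1}{6}\right) 21 = - \frac{7}{2}$)
$R = 0$ ($R = 2 \cdot 0 = 0$)
$t{\left(d,V \right)} = -42$ ($t{\left(d,V \right)} = \left(-7\right) 6 = -42$)
$\sqrt{t{\left(R,-13 \right)} + Q{\left(11 - 1,13 \right)}} = \sqrt{-42 - \frac{7}{2}} = \sqrt{- \frac{91}{2}} = \frac{i \sqrt{182}}{2}$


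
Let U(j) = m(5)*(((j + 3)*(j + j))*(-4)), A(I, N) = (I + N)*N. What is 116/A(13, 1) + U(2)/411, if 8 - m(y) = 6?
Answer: 22718/2877 ≈ 7.8964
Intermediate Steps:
m(y) = 2 (m(y) = 8 - 1*6 = 8 - 6 = 2)
A(I, N) = N*(I + N)
U(j) = -16*j*(3 + j) (U(j) = 2*(((j + 3)*(j + j))*(-4)) = 2*(((3 + j)*(2*j))*(-4)) = 2*((2*j*(3 + j))*(-4)) = 2*(-8*j*(3 + j)) = -16*j*(3 + j))
116/A(13, 1) + U(2)/411 = 116/((1*(13 + 1))) - 16*2*(3 + 2)/411 = 116/((1*14)) - 16*2*5*(1/411) = 116/14 - 160*1/411 = 116*(1/14) - 160/411 = 58/7 - 160/411 = 22718/2877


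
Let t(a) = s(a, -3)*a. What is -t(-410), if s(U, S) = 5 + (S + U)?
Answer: -167280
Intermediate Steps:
s(U, S) = 5 + S + U
t(a) = a*(2 + a) (t(a) = (5 - 3 + a)*a = (2 + a)*a = a*(2 + a))
-t(-410) = -(-410)*(2 - 410) = -(-410)*(-408) = -1*167280 = -167280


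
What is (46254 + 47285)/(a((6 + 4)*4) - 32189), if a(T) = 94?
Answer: -93539/32095 ≈ -2.9144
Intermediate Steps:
(46254 + 47285)/(a((6 + 4)*4) - 32189) = (46254 + 47285)/(94 - 32189) = 93539/(-32095) = 93539*(-1/32095) = -93539/32095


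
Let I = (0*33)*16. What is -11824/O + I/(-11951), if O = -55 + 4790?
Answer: -11824/4735 ≈ -2.4972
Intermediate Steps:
I = 0 (I = 0*16 = 0)
O = 4735
-11824/O + I/(-11951) = -11824/4735 + 0/(-11951) = -11824*1/4735 + 0*(-1/11951) = -11824/4735 + 0 = -11824/4735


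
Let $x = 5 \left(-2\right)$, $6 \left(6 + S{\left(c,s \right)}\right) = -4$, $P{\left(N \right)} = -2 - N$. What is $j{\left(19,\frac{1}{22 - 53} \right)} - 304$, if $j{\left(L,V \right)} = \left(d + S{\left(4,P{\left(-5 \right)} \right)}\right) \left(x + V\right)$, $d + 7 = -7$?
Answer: $- \frac{290}{3} \approx -96.667$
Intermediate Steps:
$S{\left(c,s \right)} = - \frac{20}{3}$ ($S{\left(c,s \right)} = -6 + \frac{1}{6} \left(-4\right) = -6 - \frac{2}{3} = - \frac{20}{3}$)
$d = -14$ ($d = -7 - 7 = -14$)
$x = -10$
$j{\left(L,V \right)} = \frac{620}{3} - \frac{62 V}{3}$ ($j{\left(L,V \right)} = \left(-14 - \frac{20}{3}\right) \left(-10 + V\right) = - \frac{62 \left(-10 + V\right)}{3} = \frac{620}{3} - \frac{62 V}{3}$)
$j{\left(19,\frac{1}{22 - 53} \right)} - 304 = \left(\frac{620}{3} - \frac{62}{3 \left(22 - 53\right)}\right) - 304 = \left(\frac{620}{3} - \frac{62}{3 \left(-31\right)}\right) - 304 = \left(\frac{620}{3} - - \frac{2}{3}\right) - 304 = \left(\frac{620}{3} + \frac{2}{3}\right) - 304 = \frac{622}{3} - 304 = - \frac{290}{3}$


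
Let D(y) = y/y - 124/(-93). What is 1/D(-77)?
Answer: 3/7 ≈ 0.42857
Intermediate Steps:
D(y) = 7/3 (D(y) = 1 - 124*(-1/93) = 1 + 4/3 = 7/3)
1/D(-77) = 1/(7/3) = 3/7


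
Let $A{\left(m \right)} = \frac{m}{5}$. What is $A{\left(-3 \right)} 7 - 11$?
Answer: $- \frac{76}{5} \approx -15.2$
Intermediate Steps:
$A{\left(m \right)} = \frac{m}{5}$ ($A{\left(m \right)} = m \frac{1}{5} = \frac{m}{5}$)
$A{\left(-3 \right)} 7 - 11 = \frac{1}{5} \left(-3\right) 7 - 11 = \left(- \frac{3}{5}\right) 7 - 11 = - \frac{21}{5} - 11 = - \frac{76}{5}$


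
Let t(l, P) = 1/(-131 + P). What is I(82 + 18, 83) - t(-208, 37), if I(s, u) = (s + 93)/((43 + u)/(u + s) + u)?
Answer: 1111767/479870 ≈ 2.3168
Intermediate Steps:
I(s, u) = (93 + s)/(u + (43 + u)/(s + u)) (I(s, u) = (93 + s)/((43 + u)/(s + u) + u) = (93 + s)/(u + (43 + u)/(s + u)))
I(82 + 18, 83) - t(-208, 37) = ((82 + 18)² + 93*(82 + 18) + 93*83 + (82 + 18)*83)/(43 + 83 + 83² + (82 + 18)*83) - 1/(-131 + 37) = (100² + 93*100 + 7719 + 100*83)/(43 + 83 + 6889 + 100*83) - 1/(-94) = (10000 + 9300 + 7719 + 8300)/(43 + 83 + 6889 + 8300) - 1*(-1/94) = 35319/15315 + 1/94 = (1/15315)*35319 + 1/94 = 11773/5105 + 1/94 = 1111767/479870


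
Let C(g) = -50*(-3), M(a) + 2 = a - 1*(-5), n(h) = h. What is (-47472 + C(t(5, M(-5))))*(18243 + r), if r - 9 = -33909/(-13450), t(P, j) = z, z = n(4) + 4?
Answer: -5809327014249/6725 ≈ -8.6384e+8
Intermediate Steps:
M(a) = 3 + a (M(a) = -2 + (a - 1*(-5)) = -2 + (a + 5) = -2 + (5 + a) = 3 + a)
z = 8 (z = 4 + 4 = 8)
t(P, j) = 8
C(g) = 150
r = 154959/13450 (r = 9 - 33909/(-13450) = 9 - 33909*(-1/13450) = 9 + 33909/13450 = 154959/13450 ≈ 11.521)
(-47472 + C(t(5, M(-5))))*(18243 + r) = (-47472 + 150)*(18243 + 154959/13450) = -47322*245523309/13450 = -5809327014249/6725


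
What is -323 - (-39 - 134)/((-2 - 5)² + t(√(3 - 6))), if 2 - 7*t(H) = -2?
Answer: -110870/347 ≈ -319.51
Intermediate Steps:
t(H) = 4/7 (t(H) = 2/7 - ⅐*(-2) = 2/7 + 2/7 = 4/7)
-323 - (-39 - 134)/((-2 - 5)² + t(√(3 - 6))) = -323 - (-39 - 134)/((-2 - 5)² + 4/7) = -323 - (-173)/((-7)² + 4/7) = -323 - (-173)/(49 + 4/7) = -323 - (-173)/347/7 = -323 - (-173)*7/347 = -323 - 1*(-1211/347) = -323 + 1211/347 = -110870/347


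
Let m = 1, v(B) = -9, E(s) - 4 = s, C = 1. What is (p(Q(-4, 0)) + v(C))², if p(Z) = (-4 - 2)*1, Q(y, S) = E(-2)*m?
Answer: 225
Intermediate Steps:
E(s) = 4 + s
Q(y, S) = 2 (Q(y, S) = (4 - 2)*1 = 2*1 = 2)
p(Z) = -6 (p(Z) = -6*1 = -6)
(p(Q(-4, 0)) + v(C))² = (-6 - 9)² = (-15)² = 225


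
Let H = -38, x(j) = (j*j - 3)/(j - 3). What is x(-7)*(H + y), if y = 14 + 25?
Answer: -23/5 ≈ -4.6000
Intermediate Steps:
x(j) = (-3 + j**2)/(-3 + j) (x(j) = (j**2 - 3)/(-3 + j) = (-3 + j**2)/(-3 + j))
y = 39
x(-7)*(H + y) = ((-3 + (-7)**2)/(-3 - 7))*(-38 + 39) = ((-3 + 49)/(-10))*1 = -1/10*46*1 = -23/5*1 = -23/5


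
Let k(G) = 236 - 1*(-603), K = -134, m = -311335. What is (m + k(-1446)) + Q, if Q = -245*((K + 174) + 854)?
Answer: -529526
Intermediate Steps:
k(G) = 839 (k(G) = 236 + 603 = 839)
Q = -219030 (Q = -245*((-134 + 174) + 854) = -245*(40 + 854) = -245*894 = -219030)
(m + k(-1446)) + Q = (-311335 + 839) - 219030 = -310496 - 219030 = -529526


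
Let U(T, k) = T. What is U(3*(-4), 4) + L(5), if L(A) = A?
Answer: -7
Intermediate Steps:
U(3*(-4), 4) + L(5) = 3*(-4) + 5 = -12 + 5 = -7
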